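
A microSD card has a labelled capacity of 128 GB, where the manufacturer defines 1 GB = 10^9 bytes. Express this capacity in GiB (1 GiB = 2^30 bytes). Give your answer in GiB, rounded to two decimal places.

128 GB = 128 × 10^9 bytes = 128,000,000,000 bytes
1 GiB = 1,073,741,824 bytes
128,000,000,000 / 1,073,741,824 = 119.21 GiB

119.21 GiB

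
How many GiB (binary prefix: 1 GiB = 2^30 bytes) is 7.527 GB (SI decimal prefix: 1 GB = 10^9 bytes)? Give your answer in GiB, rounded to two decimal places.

7.527 GB = 7.527 × 10^9 bytes = 7,527,000,000 bytes
1 GiB = 2^30 bytes = 1,073,741,824 bytes
7,527,000,000 / 1,073,741,824 = 7.01 GiB

7.01 GiB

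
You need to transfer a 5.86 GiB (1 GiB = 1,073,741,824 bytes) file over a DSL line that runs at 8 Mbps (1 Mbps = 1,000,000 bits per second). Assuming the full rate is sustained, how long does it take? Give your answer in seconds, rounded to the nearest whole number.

5.86 GiB = 6,292,127,088.64 bytes = 50,337,016,709.12 bits
8 Mbps = 8,000,000 bits/s
time = 50,337,016,709.12 / 8,000,000 = 6,292 s

6,292 seconds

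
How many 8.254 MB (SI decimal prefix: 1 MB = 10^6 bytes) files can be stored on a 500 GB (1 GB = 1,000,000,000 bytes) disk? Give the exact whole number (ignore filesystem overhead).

60,576

Capacity: 500 GB = 500,000,000,000 bytes
Per item: 8.254 MB = 8,254,000 bytes
⌊500,000,000,000 / 8,254,000⌋ = 60,576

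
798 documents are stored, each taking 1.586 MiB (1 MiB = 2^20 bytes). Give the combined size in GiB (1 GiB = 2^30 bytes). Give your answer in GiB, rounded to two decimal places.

1.24 GiB

Total = 798 × 1.586 MiB = 1265.628 MiB
= 1265.628 × 1,048,576 bytes = 1,327,107,145.728 bytes
1 GiB = 1,073,741,824 bytes
1,327,107,145.728 / 1,073,741,824 = 1.24 GiB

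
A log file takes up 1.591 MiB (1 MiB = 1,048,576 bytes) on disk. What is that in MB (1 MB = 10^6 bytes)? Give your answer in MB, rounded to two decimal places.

1.591 MiB = 1.591 × 2^20 bytes = 1,668,284.416 bytes
1 MB = 10^6 bytes = 1,000,000 bytes
1,668,284.416 / 1,000,000 = 1.67 MB

1.67 MB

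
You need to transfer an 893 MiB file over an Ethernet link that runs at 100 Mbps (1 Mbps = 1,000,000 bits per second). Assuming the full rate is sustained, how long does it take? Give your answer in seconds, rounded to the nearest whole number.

893 MiB = 936,378,368 bytes = 7,491,026,944 bits
100 Mbps = 100,000,000 bits/s
time = 7,491,026,944 / 100,000,000 = 75 s

75 seconds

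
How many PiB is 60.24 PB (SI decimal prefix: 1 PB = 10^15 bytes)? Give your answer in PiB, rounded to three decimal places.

53.504 PiB

60.24 PB = 60.24 × 10^15 bytes = 60,240,000,000,000,000 bytes
1 PiB = 1,125,899,906,842,624 bytes
60,240,000,000,000,000 / 1,125,899,906,842,624 = 53.504 PiB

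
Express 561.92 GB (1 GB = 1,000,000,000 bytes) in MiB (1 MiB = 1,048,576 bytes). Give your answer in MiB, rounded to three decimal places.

561.92 GB = 561.92 × 10^9 bytes = 561,920,000,000 bytes
1 MiB = 2^20 bytes = 1,048,576 bytes
561,920,000,000 / 1,048,576 = 535,888.672 MiB

535,888.672 MiB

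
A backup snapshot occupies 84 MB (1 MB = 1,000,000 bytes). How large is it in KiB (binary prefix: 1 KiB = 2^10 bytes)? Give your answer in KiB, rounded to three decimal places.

82,031.250 KiB

84 MB × 1,000,000 bytes/MB = 84,000,000 bytes
1 KiB = 1,024 bytes
84,000,000 / 1,024 = 82,031.250 KiB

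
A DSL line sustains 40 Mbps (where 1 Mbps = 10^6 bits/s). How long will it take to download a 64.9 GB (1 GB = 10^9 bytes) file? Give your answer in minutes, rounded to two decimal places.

64.9 GB = 64,900,000,000 bytes = 519,200,000,000 bits
40 Mbps = 40,000,000 bits/s
time = 519,200,000,000 / 40,000,000 = 12,980.000 s
12,980.000 s / 60 = 216.33 minutes

216.33 minutes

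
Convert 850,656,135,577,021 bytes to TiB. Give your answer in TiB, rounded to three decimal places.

850,656,135,577,021 bytes given.
1 TiB = 1,099,511,627,776 bytes
850,656,135,577,021 / 1,099,511,627,776 = 773.667 TiB

773.667 TiB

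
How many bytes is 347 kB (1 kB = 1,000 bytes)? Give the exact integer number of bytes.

347 × 1,000 = 347,000 bytes  (1 kB = 10^3 bytes)

347,000 bytes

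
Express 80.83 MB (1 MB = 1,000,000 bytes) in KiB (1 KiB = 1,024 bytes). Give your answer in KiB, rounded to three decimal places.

80.83 MB × 1,000,000 bytes/MB = 80,830,000 bytes
1 KiB = 2^10 bytes = 1,024 bytes
80,830,000 / 1,024 = 78,935.547 KiB

78,935.547 KiB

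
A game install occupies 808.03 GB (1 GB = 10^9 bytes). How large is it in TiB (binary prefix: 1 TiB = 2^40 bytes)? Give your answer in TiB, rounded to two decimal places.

808.03 GB = 808.03 × 10^9 bytes = 808,030,000,000 bytes
1 TiB = 1,099,511,627,776 bytes
808,030,000,000 / 1,099,511,627,776 = 0.73 TiB

0.73 TiB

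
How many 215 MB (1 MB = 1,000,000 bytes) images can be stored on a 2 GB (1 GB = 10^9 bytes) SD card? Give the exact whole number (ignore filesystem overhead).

Capacity: 2 GB = 2,000,000,000 bytes
Per item: 215 MB = 215,000,000 bytes
⌊2,000,000,000 / 215,000,000⌋ = 9

9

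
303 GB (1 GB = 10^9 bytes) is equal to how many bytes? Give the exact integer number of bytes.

303 × 1,000,000,000 = 303,000,000,000 bytes  (1 GB = 10^9 bytes)

303,000,000,000 bytes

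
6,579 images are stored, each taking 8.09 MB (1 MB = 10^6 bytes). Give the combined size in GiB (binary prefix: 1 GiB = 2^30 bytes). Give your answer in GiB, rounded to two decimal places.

49.57 GiB

Total = 6,579 × 8.09 MB = 53224.11 MB
= 53224.11 × 1,000,000 bytes = 53,224,110,000 bytes
1 GiB = 1,073,741,824 bytes
53,224,110,000 / 1,073,741,824 = 49.57 GiB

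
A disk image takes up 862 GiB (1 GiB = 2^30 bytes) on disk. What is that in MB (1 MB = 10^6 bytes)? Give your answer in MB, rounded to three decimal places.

862 GiB = 862 × 2^30 bytes = 925,565,452,288 bytes
1 MB = 10^6 bytes = 1,000,000 bytes
925,565,452,288 / 1,000,000 = 925,565.452 MB

925,565.452 MB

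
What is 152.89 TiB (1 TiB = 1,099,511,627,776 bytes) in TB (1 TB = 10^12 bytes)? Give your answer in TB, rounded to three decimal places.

152.89 TiB = 152.89 × 2^40 bytes = 168,104,332,770,672.64 bytes
1 TB = 10^12 bytes = 1,000,000,000,000 bytes
168,104,332,770,672.64 / 1,000,000,000,000 = 168.104 TB

168.104 TB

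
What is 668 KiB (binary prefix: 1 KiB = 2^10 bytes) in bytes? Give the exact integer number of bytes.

668 × 1,024 = 684,032 bytes  (1 KiB = 2^10 bytes)

684,032 bytes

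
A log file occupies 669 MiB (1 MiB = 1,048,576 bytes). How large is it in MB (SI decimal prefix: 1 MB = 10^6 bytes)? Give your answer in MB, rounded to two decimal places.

669 MiB = 669 × 2^20 bytes = 701,497,344 bytes
1 MB = 10^6 bytes = 1,000,000 bytes
701,497,344 / 1,000,000 = 701.50 MB

701.50 MB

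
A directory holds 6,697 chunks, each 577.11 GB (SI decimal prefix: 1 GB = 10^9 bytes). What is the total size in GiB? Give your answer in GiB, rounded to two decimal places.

Total = 6,697 × 577.11 GB = 3864905.67 GB
= 3864905.67 × 1,000,000,000 bytes = 3,864,905,670,000,000 bytes
1 GiB = 1,073,741,824 bytes
3,864,905,670,000,000 / 1,073,741,824 = 3,599,473.90 GiB

3,599,473.90 GiB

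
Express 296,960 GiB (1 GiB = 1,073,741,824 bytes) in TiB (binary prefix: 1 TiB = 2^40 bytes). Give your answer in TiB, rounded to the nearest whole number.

296,960 GiB = 296,960 × 2^30 bytes = 318,858,372,055,040 bytes
1 TiB = 1,099,511,627,776 bytes
318,858,372,055,040 / 1,099,511,627,776 = 290 TiB

290 TiB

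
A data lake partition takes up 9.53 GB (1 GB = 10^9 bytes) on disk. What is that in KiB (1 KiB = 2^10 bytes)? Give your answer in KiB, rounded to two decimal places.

9,306,640.63 KiB

9.53 GB = 9.53 × 10^9 bytes = 9,530,000,000 bytes
1 KiB = 1,024 bytes
9,530,000,000 / 1,024 = 9,306,640.63 KiB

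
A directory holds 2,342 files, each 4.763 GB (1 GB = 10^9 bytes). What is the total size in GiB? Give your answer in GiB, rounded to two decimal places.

10,388.85 GiB

Total = 2,342 × 4.763 GB = 11154.946 GB
= 11154.946 × 1,000,000,000 bytes = 11,154,946,000,000 bytes
1 GiB = 1,073,741,824 bytes
11,154,946,000,000 / 1,073,741,824 = 10,388.85 GiB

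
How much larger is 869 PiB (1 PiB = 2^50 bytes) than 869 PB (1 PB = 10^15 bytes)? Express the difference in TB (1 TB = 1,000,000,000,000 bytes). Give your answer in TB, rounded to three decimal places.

869 PiB = 869 × 1,125,899,906,842,624 = 978,407,019,046,240,256 bytes
869 PB = 869 × 1,000,000,000,000,000 = 869,000,000,000,000,000 bytes
difference = 109,407,019,046,240,256 bytes
109,407,019,046,240,256 / 1,000,000,000,000 = 109,407.019 TB

109,407.019 TB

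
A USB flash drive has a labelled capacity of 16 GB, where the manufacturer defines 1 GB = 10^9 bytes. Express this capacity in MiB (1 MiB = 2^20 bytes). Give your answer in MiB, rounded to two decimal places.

15,258.79 MiB

16 GB = 16 × 10^9 bytes = 16,000,000,000 bytes
1 MiB = 2^20 bytes = 1,048,576 bytes
16,000,000,000 / 1,048,576 = 15,258.79 MiB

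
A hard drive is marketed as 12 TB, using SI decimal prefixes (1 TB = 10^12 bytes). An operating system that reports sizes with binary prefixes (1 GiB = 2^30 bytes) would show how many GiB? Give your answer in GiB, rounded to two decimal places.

12 TB × 1,000,000,000,000 bytes/TB = 12,000,000,000,000 bytes
1 GiB = 1,073,741,824 bytes
12,000,000,000,000 / 1,073,741,824 = 11,175.87 GiB

11,175.87 GiB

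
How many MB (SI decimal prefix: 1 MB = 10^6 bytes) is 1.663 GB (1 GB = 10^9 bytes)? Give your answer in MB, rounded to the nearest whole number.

1.663 GB × 1,000,000,000 bytes/GB = 1,663,000,000 bytes
1 MB = 1,000,000 bytes
1,663,000,000 / 1,000,000 = 1,663 MB

1,663 MB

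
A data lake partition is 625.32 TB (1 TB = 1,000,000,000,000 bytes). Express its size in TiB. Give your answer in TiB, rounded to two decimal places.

625.32 TB = 625.32 × 10^12 bytes = 625,320,000,000,000 bytes
1 TiB = 1,099,511,627,776 bytes
625,320,000,000,000 / 1,099,511,627,776 = 568.73 TiB

568.73 TiB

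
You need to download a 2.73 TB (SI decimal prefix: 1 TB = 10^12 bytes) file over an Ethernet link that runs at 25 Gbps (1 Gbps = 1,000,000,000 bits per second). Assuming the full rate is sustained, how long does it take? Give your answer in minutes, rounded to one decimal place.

2.73 TB = 2,730,000,000,000 bytes = 21,840,000,000,000 bits
25 Gbps = 25,000,000,000 bits/s
time = 21,840,000,000,000 / 25,000,000,000 = 873.60 s
873.60 s / 60 = 14.6 minutes

14.6 minutes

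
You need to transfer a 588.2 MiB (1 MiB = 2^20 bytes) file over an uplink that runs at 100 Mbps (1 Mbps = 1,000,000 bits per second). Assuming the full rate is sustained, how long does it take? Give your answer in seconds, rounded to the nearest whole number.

588.2 MiB = 616,772,403.2 bytes = 4,934,179,225.6 bits
100 Mbps = 100,000,000 bits/s
time = 4,934,179,225.6 / 100,000,000 = 49 s

49 seconds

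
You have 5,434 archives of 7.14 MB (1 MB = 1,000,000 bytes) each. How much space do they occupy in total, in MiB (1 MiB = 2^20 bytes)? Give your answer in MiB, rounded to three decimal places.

37,001.381 MiB

Total = 5,434 × 7.14 MB = 38798.76 MB
= 38798.76 × 1,000,000 bytes = 38,798,760,000 bytes
1 MiB = 1,048,576 bytes
38,798,760,000 / 1,048,576 = 37,001.381 MiB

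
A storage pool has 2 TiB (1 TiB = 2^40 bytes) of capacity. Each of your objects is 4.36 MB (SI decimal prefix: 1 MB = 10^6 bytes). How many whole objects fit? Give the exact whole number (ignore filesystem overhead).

Capacity: 2 TiB = 2,199,023,255,552 bytes
Per item: 4.36 MB = 4,360,000 bytes
⌊2,199,023,255,552 / 4,360,000⌋ = 504,363

504,363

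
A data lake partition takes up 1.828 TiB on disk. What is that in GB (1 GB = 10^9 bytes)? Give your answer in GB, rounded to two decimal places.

1.828 TiB = 1.828 × 2^40 bytes = 2,009,907,255,574.528 bytes
1 GB = 10^9 bytes = 1,000,000,000 bytes
2,009,907,255,574.528 / 1,000,000,000 = 2,009.91 GB

2,009.91 GB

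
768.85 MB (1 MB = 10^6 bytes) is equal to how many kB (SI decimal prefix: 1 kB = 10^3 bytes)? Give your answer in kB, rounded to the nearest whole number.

768,850 kB

768.85 MB = 768.85 × 10^6 bytes = 768,850,000 bytes
1 kB = 1,000 bytes
768,850,000 / 1,000 = 768,850 kB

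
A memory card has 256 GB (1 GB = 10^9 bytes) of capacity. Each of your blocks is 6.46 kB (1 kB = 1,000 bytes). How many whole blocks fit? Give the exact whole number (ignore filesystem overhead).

Capacity: 256 GB = 256,000,000,000 bytes
Per item: 6.46 kB = 6,460 bytes
⌊256,000,000,000 / 6,460⌋ = 39,628,482

39,628,482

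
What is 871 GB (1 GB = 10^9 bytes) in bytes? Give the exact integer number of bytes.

871 × 1,000,000,000 = 871,000,000,000 bytes

871,000,000,000 bytes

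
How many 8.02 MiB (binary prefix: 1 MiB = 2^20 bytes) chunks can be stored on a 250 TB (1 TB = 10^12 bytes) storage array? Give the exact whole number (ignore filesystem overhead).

29,728,002

Capacity: 250 TB = 250,000,000,000,000 bytes
Per item: 8.02 MiB = 8,409,579.52 bytes
⌊250,000,000,000,000 / 8,409,579.52⌋ = 29,728,002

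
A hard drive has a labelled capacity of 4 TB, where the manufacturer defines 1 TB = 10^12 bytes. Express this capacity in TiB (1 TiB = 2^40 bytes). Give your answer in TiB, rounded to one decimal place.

4 TB = 4 × 10^12 bytes = 4,000,000,000,000 bytes
1 TiB = 2^40 bytes = 1,099,511,627,776 bytes
4,000,000,000,000 / 1,099,511,627,776 = 3.6 TiB

3.6 TiB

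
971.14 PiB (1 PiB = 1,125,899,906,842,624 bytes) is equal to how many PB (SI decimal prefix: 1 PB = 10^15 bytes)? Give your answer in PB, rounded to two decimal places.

1,093.41 PB

971.14 PiB = 971.14 × 2^50 bytes = 1,093,406,435,531,145,871.36 bytes
1 PB = 10^15 bytes = 1,000,000,000,000,000 bytes
1,093,406,435,531,145,871.36 / 1,000,000,000,000,000 = 1,093.41 PB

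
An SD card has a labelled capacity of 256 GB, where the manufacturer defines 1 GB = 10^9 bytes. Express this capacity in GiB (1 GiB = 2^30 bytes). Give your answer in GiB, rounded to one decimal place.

256 GB × 1,000,000,000 bytes/GB = 256,000,000,000 bytes
1 GiB = 1,073,741,824 bytes
256,000,000,000 / 1,073,741,824 = 238.4 GiB

238.4 GiB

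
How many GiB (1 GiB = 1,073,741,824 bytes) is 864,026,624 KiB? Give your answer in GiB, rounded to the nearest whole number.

824 GiB

864,026,624 KiB × 1,024 bytes/KiB = 884,763,262,976 bytes
1 GiB = 2^30 bytes = 1,073,741,824 bytes
884,763,262,976 / 1,073,741,824 = 824 GiB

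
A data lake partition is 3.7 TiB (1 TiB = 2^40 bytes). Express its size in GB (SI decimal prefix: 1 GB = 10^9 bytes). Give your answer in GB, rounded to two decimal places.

3.7 TiB = 3.7 × 2^40 bytes = 4,068,193,022,771.2 bytes
1 GB = 10^9 bytes = 1,000,000,000 bytes
4,068,193,022,771.2 / 1,000,000,000 = 4,068.19 GB

4,068.19 GB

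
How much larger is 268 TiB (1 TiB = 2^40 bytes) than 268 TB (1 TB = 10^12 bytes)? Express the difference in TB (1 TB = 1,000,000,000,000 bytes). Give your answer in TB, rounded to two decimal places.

268 TiB = 268 × 1,099,511,627,776 = 294,669,116,243,968 bytes
268 TB = 268 × 1,000,000,000,000 = 268,000,000,000,000 bytes
difference = 26,669,116,243,968 bytes
26,669,116,243,968 / 1,000,000,000,000 = 26.67 TB

26.67 TB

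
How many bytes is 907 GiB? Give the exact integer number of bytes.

907 × 1,073,741,824 = 973,883,834,368 bytes

973,883,834,368 bytes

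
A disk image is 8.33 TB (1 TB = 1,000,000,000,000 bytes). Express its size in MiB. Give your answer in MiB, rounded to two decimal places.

8.33 TB × 1,000,000,000,000 bytes/TB = 8,330,000,000,000 bytes
1 MiB = 2^20 bytes = 1,048,576 bytes
8,330,000,000,000 / 1,048,576 = 7,944,107.06 MiB

7,944,107.06 MiB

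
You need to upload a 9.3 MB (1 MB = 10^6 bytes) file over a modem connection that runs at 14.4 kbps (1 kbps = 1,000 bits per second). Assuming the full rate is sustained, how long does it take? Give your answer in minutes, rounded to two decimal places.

86.11 minutes

9.3 MB = 9,300,000 bytes = 74,400,000 bits
14.4 kbps = 14,400 bits/s
time = 74,400,000 / 14,400 = 5,166.667 s
5,166.667 s / 60 = 86.11 minutes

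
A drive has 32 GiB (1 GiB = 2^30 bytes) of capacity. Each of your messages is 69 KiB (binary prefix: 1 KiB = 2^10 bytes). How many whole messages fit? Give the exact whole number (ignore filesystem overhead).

Capacity: 32 GiB = 34,359,738,368 bytes
Per item: 69 KiB = 70,656 bytes
⌊34,359,738,368 / 70,656⌋ = 486,296

486,296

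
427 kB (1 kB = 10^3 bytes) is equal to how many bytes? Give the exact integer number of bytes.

427,000 bytes

427 × 1,000 = 427,000 bytes  (1 kB = 10^3 bytes)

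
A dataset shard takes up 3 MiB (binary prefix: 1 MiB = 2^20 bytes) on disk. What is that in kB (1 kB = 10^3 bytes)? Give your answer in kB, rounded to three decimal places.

3 MiB × 1,048,576 bytes/MiB = 3,145,728 bytes
1 kB = 10^3 bytes = 1,000 bytes
3,145,728 / 1,000 = 3,145.728 kB

3,145.728 kB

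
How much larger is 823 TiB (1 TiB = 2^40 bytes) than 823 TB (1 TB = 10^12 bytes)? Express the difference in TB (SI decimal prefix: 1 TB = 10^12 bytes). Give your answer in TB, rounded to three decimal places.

823 TiB = 823 × 1,099,511,627,776 = 904,898,069,659,648 bytes
823 TB = 823 × 1,000,000,000,000 = 823,000,000,000,000 bytes
difference = 81,898,069,659,648 bytes
81,898,069,659,648 / 1,000,000,000,000 = 81.898 TB

81.898 TB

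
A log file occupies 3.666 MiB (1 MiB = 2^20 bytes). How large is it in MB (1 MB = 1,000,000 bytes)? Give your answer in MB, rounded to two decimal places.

3.84 MB

3.666 MiB = 3.666 × 2^20 bytes = 3,844,079.616 bytes
1 MB = 10^6 bytes = 1,000,000 bytes
3,844,079.616 / 1,000,000 = 3.84 MB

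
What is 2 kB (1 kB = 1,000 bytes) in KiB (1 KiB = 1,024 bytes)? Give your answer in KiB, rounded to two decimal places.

1.95 KiB

2 kB = 2 × 10^3 bytes = 2,000 bytes
1 KiB = 2^10 bytes = 1,024 bytes
2,000 / 1,024 = 1.95 KiB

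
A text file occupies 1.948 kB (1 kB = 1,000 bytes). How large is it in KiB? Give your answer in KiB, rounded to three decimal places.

1.902 KiB

1.948 kB = 1.948 × 10^3 bytes = 1,948 bytes
1 KiB = 2^10 bytes = 1,024 bytes
1,948 / 1,024 = 1.902 KiB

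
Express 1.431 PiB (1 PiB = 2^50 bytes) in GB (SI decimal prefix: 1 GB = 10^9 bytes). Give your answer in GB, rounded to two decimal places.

1.431 PiB × 1,125,899,906,842,624 bytes/PiB = 1,611,162,766,691,794.944 bytes
1 GB = 1,000,000,000 bytes
1,611,162,766,691,794.944 / 1,000,000,000 = 1,611,162.77 GB

1,611,162.77 GB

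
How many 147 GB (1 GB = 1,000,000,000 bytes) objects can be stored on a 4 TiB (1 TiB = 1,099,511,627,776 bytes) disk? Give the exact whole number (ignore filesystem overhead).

Capacity: 4 TiB = 4,398,046,511,104 bytes
Per item: 147 GB = 147,000,000,000 bytes
⌊4,398,046,511,104 / 147,000,000,000⌋ = 29

29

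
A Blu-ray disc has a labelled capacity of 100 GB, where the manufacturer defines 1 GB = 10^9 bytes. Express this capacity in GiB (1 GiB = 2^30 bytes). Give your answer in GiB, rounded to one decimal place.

93.1 GiB

100 GB × 1,000,000,000 bytes/GB = 100,000,000,000 bytes
1 GiB = 2^30 bytes = 1,073,741,824 bytes
100,000,000,000 / 1,073,741,824 = 93.1 GiB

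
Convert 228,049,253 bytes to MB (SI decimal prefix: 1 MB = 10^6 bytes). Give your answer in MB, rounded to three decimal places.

228.049 MB

228,049,253 bytes given.
1 MB = 1,000,000 bytes
228,049,253 / 1,000,000 = 228.049 MB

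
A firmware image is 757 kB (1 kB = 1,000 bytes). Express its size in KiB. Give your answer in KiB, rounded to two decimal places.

757 kB = 757 × 10^3 bytes = 757,000 bytes
1 KiB = 2^10 bytes = 1,024 bytes
757,000 / 1,024 = 739.26 KiB

739.26 KiB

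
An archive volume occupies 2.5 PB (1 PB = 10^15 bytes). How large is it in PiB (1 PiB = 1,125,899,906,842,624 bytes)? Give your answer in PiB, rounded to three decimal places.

2.5 PB × 1,000,000,000,000,000 bytes/PB = 2,500,000,000,000,000 bytes
1 PiB = 1,125,899,906,842,624 bytes
2,500,000,000,000,000 / 1,125,899,906,842,624 = 2.220 PiB

2.220 PiB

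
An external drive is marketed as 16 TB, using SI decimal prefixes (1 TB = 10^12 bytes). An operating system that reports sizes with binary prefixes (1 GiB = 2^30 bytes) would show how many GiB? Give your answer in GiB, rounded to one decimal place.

16 TB = 16 × 10^12 bytes = 16,000,000,000,000 bytes
1 GiB = 1,073,741,824 bytes
16,000,000,000,000 / 1,073,741,824 = 14,901.2 GiB

14,901.2 GiB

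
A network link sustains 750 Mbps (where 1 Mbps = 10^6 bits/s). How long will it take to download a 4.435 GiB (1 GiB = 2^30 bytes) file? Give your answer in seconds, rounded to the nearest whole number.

4.435 GiB = 4,762,044,989.44 bytes = 38,096,359,915.52 bits
750 Mbps = 750,000,000 bits/s
time = 38,096,359,915.52 / 750,000,000 = 51 s

51 seconds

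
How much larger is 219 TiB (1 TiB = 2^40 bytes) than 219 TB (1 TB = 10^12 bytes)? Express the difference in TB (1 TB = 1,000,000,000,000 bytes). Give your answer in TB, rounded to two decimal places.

21.79 TB

219 TiB = 219 × 1,099,511,627,776 = 240,793,046,482,944 bytes
219 TB = 219 × 1,000,000,000,000 = 219,000,000,000,000 bytes
difference = 21,793,046,482,944 bytes
21,793,046,482,944 / 1,000,000,000,000 = 21.79 TB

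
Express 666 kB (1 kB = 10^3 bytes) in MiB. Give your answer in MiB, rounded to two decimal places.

0.64 MiB

666 kB = 666 × 10^3 bytes = 666,000 bytes
1 MiB = 1,048,576 bytes
666,000 / 1,048,576 = 0.64 MiB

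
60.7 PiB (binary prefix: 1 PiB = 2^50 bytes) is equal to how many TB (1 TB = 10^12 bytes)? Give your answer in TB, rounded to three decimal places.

68,342.124 TB

60.7 PiB × 1,125,899,906,842,624 bytes/PiB = 68,342,124,345,347,276.8 bytes
1 TB = 1,000,000,000,000 bytes
68,342,124,345,347,276.8 / 1,000,000,000,000 = 68,342.124 TB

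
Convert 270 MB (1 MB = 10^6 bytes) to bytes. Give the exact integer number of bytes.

270 × 1,000,000 = 270,000,000 bytes  (1 MB = 10^6 bytes)

270,000,000 bytes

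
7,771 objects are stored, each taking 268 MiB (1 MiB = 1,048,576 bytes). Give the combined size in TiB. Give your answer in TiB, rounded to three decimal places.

1.986 TiB

Total = 7,771 × 268 MiB = 2,082,628 MiB
= 2,082,628 × 1,048,576 bytes = 2,183,793,737,728 bytes
1 TiB = 1,099,511,627,776 bytes
2,183,793,737,728 / 1,099,511,627,776 = 1.986 TiB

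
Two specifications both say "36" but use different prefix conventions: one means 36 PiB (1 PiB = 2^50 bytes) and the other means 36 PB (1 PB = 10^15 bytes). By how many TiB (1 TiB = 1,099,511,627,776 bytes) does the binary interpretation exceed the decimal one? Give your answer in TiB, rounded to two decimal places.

36 PiB = 36 × 1,125,899,906,842,624 = 40,532,396,646,334,464 bytes
36 PB = 36 × 1,000,000,000,000,000 = 36,000,000,000,000,000 bytes
difference = 4,532,396,646,334,464 bytes
4,532,396,646,334,464 / 1,099,511,627,776 = 4,122.19 TiB

4,122.19 TiB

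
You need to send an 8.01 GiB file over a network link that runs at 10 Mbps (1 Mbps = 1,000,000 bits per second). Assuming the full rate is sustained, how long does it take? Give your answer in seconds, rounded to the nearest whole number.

8.01 GiB = 8,600,672,010.24 bytes = 68,805,376,081.92 bits
10 Mbps = 10,000,000 bits/s
time = 68,805,376,081.92 / 10,000,000 = 6,881 s

6,881 seconds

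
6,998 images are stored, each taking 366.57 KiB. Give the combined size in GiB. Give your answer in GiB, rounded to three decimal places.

2.446 GiB

Total = 6,998 × 366.57 KiB = 2565256.86 KiB
= 2565256.86 × 1,024 bytes = 2,626,823,024.64 bytes
1 GiB = 1,073,741,824 bytes
2,626,823,024.64 / 1,073,741,824 = 2.446 GiB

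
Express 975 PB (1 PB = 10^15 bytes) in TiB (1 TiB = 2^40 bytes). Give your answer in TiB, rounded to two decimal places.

886,757.33 TiB

975 PB × 1,000,000,000,000,000 bytes/PB = 975,000,000,000,000,000 bytes
1 TiB = 2^40 bytes = 1,099,511,627,776 bytes
975,000,000,000,000,000 / 1,099,511,627,776 = 886,757.33 TiB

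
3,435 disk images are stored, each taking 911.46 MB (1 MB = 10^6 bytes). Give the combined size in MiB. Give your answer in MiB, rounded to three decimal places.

Total = 3,435 × 911.46 MB = 3130865.1 MB
= 3130865.1 × 1,000,000 bytes = 3,130,865,100,000 bytes
1 MiB = 1,048,576 bytes
3,130,865,100,000 / 1,048,576 = 2,985,825.634 MiB

2,985,825.634 MiB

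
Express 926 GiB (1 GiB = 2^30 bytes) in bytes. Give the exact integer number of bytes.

994,284,929,024 bytes

926 × 1,073,741,824 = 994,284,929,024 bytes  (1 GiB = 2^30 bytes)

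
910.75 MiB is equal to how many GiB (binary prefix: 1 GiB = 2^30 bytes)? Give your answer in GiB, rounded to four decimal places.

910.75 MiB × 1,048,576 bytes/MiB = 954,990,592 bytes
1 GiB = 1,073,741,824 bytes
954,990,592 / 1,073,741,824 = 0.8894 GiB

0.8894 GiB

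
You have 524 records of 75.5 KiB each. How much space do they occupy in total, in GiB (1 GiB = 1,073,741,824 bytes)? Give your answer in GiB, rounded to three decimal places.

0.038 GiB

Total = 524 × 75.5 KiB = 39,562 KiB
= 39,562 × 1,024 bytes = 40,511,488 bytes
1 GiB = 1,073,741,824 bytes
40,511,488 / 1,073,741,824 = 0.038 GiB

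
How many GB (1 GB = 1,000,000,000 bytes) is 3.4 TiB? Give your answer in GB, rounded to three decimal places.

3,738.340 GB

3.4 TiB × 1,099,511,627,776 bytes/TiB = 3,738,339,534,438.4 bytes
1 GB = 1,000,000,000 bytes
3,738,339,534,438.4 / 1,000,000,000 = 3,738.340 GB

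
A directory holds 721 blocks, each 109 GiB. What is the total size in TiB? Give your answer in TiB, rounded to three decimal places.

Total = 721 × 109 GiB = 78,589 GiB
= 78,589 × 1,073,741,824 bytes = 84,384,296,206,336 bytes
1 TiB = 1,099,511,627,776 bytes
84,384,296,206,336 / 1,099,511,627,776 = 76.747 TiB

76.747 TiB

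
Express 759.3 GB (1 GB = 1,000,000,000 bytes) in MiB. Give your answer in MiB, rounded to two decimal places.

759.3 GB = 759.3 × 10^9 bytes = 759,300,000,000 bytes
1 MiB = 1,048,576 bytes
759,300,000,000 / 1,048,576 = 724,124.91 MiB

724,124.91 MiB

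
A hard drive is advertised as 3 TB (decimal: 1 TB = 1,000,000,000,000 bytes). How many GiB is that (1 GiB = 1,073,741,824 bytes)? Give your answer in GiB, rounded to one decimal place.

3 TB = 3 × 10^12 bytes = 3,000,000,000,000 bytes
1 GiB = 2^30 bytes = 1,073,741,824 bytes
3,000,000,000,000 / 1,073,741,824 = 2,794.0 GiB

2,794.0 GiB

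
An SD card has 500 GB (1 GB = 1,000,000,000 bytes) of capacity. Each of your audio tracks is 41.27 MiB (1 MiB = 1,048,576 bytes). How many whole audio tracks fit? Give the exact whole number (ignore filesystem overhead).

Capacity: 500 GB = 500,000,000,000 bytes
Per item: 41.27 MiB = 43,274,731.52 bytes
⌊500,000,000,000 / 43,274,731.52⌋ = 11,554

11,554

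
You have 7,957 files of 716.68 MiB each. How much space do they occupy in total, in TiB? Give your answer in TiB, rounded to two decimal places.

5.44 TiB

Total = 7,957 × 716.68 MiB = 5702622.76 MiB
= 5702622.76 × 1,048,576 bytes = 5,979,633,363,189.76 bytes
1 TiB = 1,099,511,627,776 bytes
5,979,633,363,189.76 / 1,099,511,627,776 = 5.44 TiB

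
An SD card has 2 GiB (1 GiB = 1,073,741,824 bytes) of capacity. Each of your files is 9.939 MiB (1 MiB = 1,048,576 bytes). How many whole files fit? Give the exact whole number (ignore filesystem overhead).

206

Capacity: 2 GiB = 2,147,483,648 bytes
Per item: 9.939 MiB = 10,421,796.864 bytes
⌊2,147,483,648 / 10,421,796.864⌋ = 206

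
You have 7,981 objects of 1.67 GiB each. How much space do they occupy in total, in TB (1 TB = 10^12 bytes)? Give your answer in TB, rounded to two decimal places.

14.31 TB

Total = 7,981 × 1.67 GiB = 13328.27 GiB
= 13328.27 × 1,073,741,824 bytes = 14,311,120,940,564.48 bytes
1 TB = 1,000,000,000,000 bytes
14,311,120,940,564.48 / 1,000,000,000,000 = 14.31 TB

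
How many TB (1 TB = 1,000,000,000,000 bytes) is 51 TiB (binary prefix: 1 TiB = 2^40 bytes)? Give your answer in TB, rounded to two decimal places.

51 TiB = 51 × 2^40 bytes = 56,075,093,016,576 bytes
1 TB = 10^12 bytes = 1,000,000,000,000 bytes
56,075,093,016,576 / 1,000,000,000,000 = 56.08 TB

56.08 TB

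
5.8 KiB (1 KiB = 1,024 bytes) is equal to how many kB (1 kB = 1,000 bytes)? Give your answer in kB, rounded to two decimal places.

5.8 KiB = 5.8 × 2^10 bytes = 5,939.2 bytes
1 kB = 1,000 bytes
5,939.2 / 1,000 = 5.94 kB

5.94 kB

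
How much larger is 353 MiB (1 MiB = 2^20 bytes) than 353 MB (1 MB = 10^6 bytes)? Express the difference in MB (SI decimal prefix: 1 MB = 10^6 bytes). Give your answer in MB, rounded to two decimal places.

353 MiB = 353 × 1,048,576 = 370,147,328 bytes
353 MB = 353 × 1,000,000 = 353,000,000 bytes
difference = 17,147,328 bytes
17,147,328 / 1,000,000 = 17.15 MB

17.15 MB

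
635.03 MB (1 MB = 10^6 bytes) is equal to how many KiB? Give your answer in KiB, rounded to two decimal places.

635.03 MB = 635.03 × 10^6 bytes = 635,030,000 bytes
1 KiB = 1,024 bytes
635,030,000 / 1,024 = 620,146.48 KiB

620,146.48 KiB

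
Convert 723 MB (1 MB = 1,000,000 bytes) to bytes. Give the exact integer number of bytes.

723,000,000 bytes

723 × 1,000,000 = 723,000,000 bytes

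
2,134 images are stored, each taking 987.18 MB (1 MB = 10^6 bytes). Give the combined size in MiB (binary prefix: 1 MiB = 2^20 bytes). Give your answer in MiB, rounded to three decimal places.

2,009,050.484 MiB

Total = 2,134 × 987.18 MB = 2106642.12 MB
= 2106642.12 × 1,000,000 bytes = 2,106,642,120,000 bytes
1 MiB = 1,048,576 bytes
2,106,642,120,000 / 1,048,576 = 2,009,050.484 MiB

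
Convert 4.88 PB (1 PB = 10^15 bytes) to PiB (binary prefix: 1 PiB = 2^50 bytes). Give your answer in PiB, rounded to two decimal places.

4.88 PB = 4.88 × 10^15 bytes = 4,880,000,000,000,000 bytes
1 PiB = 2^50 bytes = 1,125,899,906,842,624 bytes
4,880,000,000,000,000 / 1,125,899,906,842,624 = 4.33 PiB

4.33 PiB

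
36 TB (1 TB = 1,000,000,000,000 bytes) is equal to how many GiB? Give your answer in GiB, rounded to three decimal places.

36 TB = 36 × 10^12 bytes = 36,000,000,000,000 bytes
1 GiB = 1,073,741,824 bytes
36,000,000,000,000 / 1,073,741,824 = 33,527.613 GiB

33,527.613 GiB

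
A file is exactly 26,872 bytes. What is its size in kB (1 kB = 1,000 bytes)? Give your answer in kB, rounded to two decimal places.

26,872 bytes given.
1 kB = 1,000 bytes
26,872 / 1,000 = 26.87 kB

26.87 kB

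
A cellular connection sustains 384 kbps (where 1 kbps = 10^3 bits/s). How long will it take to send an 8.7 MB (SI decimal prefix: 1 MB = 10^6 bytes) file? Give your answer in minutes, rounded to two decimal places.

8.7 MB = 8,700,000 bytes = 69,600,000 bits
384 kbps = 384,000 bits/s
time = 69,600,000 / 384,000 = 181.250 s
181.250 s / 60 = 3.02 minutes

3.02 minutes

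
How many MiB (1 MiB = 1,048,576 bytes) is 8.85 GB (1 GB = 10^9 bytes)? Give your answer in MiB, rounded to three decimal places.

8,440.018 MiB

8.85 GB = 8.85 × 10^9 bytes = 8,850,000,000 bytes
1 MiB = 2^20 bytes = 1,048,576 bytes
8,850,000,000 / 1,048,576 = 8,440.018 MiB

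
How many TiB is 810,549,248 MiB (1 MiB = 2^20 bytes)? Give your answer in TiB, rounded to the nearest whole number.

773 TiB

810,549,248 MiB = 810,549,248 × 2^20 bytes = 849,922,488,270,848 bytes
1 TiB = 2^40 bytes = 1,099,511,627,776 bytes
849,922,488,270,848 / 1,099,511,627,776 = 773 TiB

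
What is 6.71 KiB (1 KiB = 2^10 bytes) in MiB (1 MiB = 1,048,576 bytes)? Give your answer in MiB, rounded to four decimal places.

0.0066 MiB

6.71 KiB = 6.71 × 2^10 bytes = 6,871.04 bytes
1 MiB = 2^20 bytes = 1,048,576 bytes
6,871.04 / 1,048,576 = 0.0066 MiB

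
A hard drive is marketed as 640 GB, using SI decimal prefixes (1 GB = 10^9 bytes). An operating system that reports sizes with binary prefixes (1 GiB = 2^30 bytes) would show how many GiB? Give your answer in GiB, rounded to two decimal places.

596.05 GiB

640 GB = 640 × 10^9 bytes = 640,000,000,000 bytes
1 GiB = 1,073,741,824 bytes
640,000,000,000 / 1,073,741,824 = 596.05 GiB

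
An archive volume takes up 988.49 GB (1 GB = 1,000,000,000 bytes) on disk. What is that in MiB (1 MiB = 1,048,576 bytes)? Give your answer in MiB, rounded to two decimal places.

942,697.53 MiB

988.49 GB × 1,000,000,000 bytes/GB = 988,490,000,000 bytes
1 MiB = 1,048,576 bytes
988,490,000,000 / 1,048,576 = 942,697.53 MiB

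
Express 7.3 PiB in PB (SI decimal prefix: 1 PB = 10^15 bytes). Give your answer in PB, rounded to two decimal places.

8.22 PB

7.3 PiB = 7.3 × 2^50 bytes = 8,219,069,319,951,155.2 bytes
1 PB = 1,000,000,000,000,000 bytes
8,219,069,319,951,155.2 / 1,000,000,000,000,000 = 8.22 PB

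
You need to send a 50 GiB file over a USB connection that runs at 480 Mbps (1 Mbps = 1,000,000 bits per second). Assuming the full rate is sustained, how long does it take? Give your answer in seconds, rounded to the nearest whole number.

50 GiB = 53,687,091,200 bytes = 429,496,729,600 bits
480 Mbps = 480,000,000 bits/s
time = 429,496,729,600 / 480,000,000 = 895 s

895 seconds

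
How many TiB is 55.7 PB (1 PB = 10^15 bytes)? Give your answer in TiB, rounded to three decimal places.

55.7 PB = 55.7 × 10^15 bytes = 55,700,000,000,000,000 bytes
1 TiB = 1,099,511,627,776 bytes
55,700,000,000,000,000 / 1,099,511,627,776 = 50,658.855 TiB

50,658.855 TiB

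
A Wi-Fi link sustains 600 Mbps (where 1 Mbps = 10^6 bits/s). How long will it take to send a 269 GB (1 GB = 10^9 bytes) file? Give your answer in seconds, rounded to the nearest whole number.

3,587 seconds

269 GB = 269,000,000,000 bytes = 2,152,000,000,000 bits
600 Mbps = 600,000,000 bits/s
time = 2,152,000,000,000 / 600,000,000 = 3,587 s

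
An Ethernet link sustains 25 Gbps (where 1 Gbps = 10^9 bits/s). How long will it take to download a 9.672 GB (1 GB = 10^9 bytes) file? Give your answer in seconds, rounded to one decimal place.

9.672 GB = 9,672,000,000 bytes = 77,376,000,000 bits
25 Gbps = 25,000,000,000 bits/s
time = 77,376,000,000 / 25,000,000,000 = 3.1 s

3.1 seconds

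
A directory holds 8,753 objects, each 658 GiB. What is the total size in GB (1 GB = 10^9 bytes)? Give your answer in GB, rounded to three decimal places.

6,184,188.118 GB

Total = 8,753 × 658 GiB = 5,759,474 GiB
= 5,759,474 × 1,073,741,824 bytes = 6,184,188,118,040,576 bytes
1 GB = 1,000,000,000 bytes
6,184,188,118,040,576 / 1,000,000,000 = 6,184,188.118 GB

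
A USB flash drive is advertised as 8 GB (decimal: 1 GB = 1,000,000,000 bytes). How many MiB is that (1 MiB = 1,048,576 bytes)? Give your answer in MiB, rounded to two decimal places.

7,629.39 MiB

8 GB × 1,000,000,000 bytes/GB = 8,000,000,000 bytes
1 MiB = 1,048,576 bytes
8,000,000,000 / 1,048,576 = 7,629.39 MiB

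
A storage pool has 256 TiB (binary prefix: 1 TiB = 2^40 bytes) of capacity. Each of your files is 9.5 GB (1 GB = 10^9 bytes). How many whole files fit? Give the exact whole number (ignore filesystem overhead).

29,628

Capacity: 256 TiB = 281,474,976,710,656 bytes
Per item: 9.5 GB = 9,500,000,000 bytes
⌊281,474,976,710,656 / 9,500,000,000⌋ = 29,628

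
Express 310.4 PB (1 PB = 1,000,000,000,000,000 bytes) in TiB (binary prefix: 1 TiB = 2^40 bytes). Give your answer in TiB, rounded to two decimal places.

282,307.16 TiB

310.4 PB = 310.4 × 10^15 bytes = 310,400,000,000,000,000 bytes
1 TiB = 2^40 bytes = 1,099,511,627,776 bytes
310,400,000,000,000,000 / 1,099,511,627,776 = 282,307.16 TiB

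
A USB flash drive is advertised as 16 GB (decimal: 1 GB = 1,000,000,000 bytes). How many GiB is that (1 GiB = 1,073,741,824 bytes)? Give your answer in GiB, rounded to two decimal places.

14.90 GiB

16 GB × 1,000,000,000 bytes/GB = 16,000,000,000 bytes
1 GiB = 1,073,741,824 bytes
16,000,000,000 / 1,073,741,824 = 14.90 GiB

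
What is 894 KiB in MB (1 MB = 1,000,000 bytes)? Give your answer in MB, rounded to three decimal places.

0.915 MB

894 KiB × 1,024 bytes/KiB = 915,456 bytes
1 MB = 10^6 bytes = 1,000,000 bytes
915,456 / 1,000,000 = 0.915 MB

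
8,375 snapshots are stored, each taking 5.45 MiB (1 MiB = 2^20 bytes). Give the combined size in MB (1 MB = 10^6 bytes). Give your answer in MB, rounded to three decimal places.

Total = 8,375 × 5.45 MiB = 45643.75 MiB
= 45643.75 × 1,048,576 bytes = 47,860,940,800 bytes
1 MB = 1,000,000 bytes
47,860,940,800 / 1,000,000 = 47,860.941 MB

47,860.941 MB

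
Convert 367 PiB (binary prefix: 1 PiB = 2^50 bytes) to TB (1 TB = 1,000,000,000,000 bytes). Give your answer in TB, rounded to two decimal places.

413,205.27 TB

367 PiB × 1,125,899,906,842,624 bytes/PiB = 413,205,265,811,243,008 bytes
1 TB = 10^12 bytes = 1,000,000,000,000 bytes
413,205,265,811,243,008 / 1,000,000,000,000 = 413,205.27 TB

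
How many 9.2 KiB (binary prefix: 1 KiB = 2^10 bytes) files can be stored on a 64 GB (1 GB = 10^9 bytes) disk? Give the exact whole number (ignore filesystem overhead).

6,793,478

Capacity: 64 GB = 64,000,000,000 bytes
Per item: 9.2 KiB = 9,420.8 bytes
⌊64,000,000,000 / 9,420.8⌋ = 6,793,478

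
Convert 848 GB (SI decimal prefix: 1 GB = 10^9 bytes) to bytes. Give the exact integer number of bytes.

848,000,000,000 bytes

848 × 1,000,000,000 = 848,000,000,000 bytes  (1 GB = 10^9 bytes)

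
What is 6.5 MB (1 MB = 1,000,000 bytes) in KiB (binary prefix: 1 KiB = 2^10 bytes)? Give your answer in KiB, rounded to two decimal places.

6.5 MB = 6.5 × 10^6 bytes = 6,500,000 bytes
1 KiB = 1,024 bytes
6,500,000 / 1,024 = 6,347.66 KiB

6,347.66 KiB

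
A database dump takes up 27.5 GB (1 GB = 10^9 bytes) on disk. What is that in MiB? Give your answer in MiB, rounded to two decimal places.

26,226.04 MiB

27.5 GB × 1,000,000,000 bytes/GB = 27,500,000,000 bytes
1 MiB = 2^20 bytes = 1,048,576 bytes
27,500,000,000 / 1,048,576 = 26,226.04 MiB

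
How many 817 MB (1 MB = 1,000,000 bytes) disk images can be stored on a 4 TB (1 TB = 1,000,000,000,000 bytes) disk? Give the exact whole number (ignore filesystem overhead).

Capacity: 4 TB = 4,000,000,000,000 bytes
Per item: 817 MB = 817,000,000 bytes
⌊4,000,000,000,000 / 817,000,000⌋ = 4,895

4,895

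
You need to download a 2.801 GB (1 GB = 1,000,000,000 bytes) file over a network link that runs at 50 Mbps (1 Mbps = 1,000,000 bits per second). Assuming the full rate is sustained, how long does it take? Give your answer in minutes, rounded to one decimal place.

7.5 minutes

2.801 GB = 2,801,000,000 bytes = 22,408,000,000 bits
50 Mbps = 50,000,000 bits/s
time = 22,408,000,000 / 50,000,000 = 448.16 s
448.16 s / 60 = 7.5 minutes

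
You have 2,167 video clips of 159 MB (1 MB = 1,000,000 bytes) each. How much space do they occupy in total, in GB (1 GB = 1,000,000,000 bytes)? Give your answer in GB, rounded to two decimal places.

344.55 GB

Total = 2,167 × 159 MB = 344,553 MB
= 344,553 × 1,000,000 bytes = 344,553,000,000 bytes
1 GB = 1,000,000,000 bytes
344,553,000,000 / 1,000,000,000 = 344.55 GB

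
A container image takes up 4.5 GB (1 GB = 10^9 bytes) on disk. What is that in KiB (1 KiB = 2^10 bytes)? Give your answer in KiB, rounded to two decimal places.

4.5 GB × 1,000,000,000 bytes/GB = 4,500,000,000 bytes
1 KiB = 2^10 bytes = 1,024 bytes
4,500,000,000 / 1,024 = 4,394,531.25 KiB

4,394,531.25 KiB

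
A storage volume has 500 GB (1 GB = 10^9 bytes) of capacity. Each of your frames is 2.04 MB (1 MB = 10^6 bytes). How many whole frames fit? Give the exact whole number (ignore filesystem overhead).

Capacity: 500 GB = 500,000,000,000 bytes
Per item: 2.04 MB = 2,040,000 bytes
⌊500,000,000,000 / 2,040,000⌋ = 245,098

245,098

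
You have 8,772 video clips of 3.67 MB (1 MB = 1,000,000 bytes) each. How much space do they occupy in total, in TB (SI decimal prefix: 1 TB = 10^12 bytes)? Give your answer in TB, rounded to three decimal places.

Total = 8,772 × 3.67 MB = 32193.24 MB
= 32193.24 × 1,000,000 bytes = 32,193,240,000 bytes
1 TB = 1,000,000,000,000 bytes
32,193,240,000 / 1,000,000,000,000 = 0.032 TB

0.032 TB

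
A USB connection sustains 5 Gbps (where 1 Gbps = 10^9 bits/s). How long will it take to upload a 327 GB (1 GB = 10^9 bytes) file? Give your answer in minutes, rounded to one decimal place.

327 GB = 327,000,000,000 bytes = 2,616,000,000,000 bits
5 Gbps = 5,000,000,000 bits/s
time = 2,616,000,000,000 / 5,000,000,000 = 523.20 s
523.20 s / 60 = 8.7 minutes

8.7 minutes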